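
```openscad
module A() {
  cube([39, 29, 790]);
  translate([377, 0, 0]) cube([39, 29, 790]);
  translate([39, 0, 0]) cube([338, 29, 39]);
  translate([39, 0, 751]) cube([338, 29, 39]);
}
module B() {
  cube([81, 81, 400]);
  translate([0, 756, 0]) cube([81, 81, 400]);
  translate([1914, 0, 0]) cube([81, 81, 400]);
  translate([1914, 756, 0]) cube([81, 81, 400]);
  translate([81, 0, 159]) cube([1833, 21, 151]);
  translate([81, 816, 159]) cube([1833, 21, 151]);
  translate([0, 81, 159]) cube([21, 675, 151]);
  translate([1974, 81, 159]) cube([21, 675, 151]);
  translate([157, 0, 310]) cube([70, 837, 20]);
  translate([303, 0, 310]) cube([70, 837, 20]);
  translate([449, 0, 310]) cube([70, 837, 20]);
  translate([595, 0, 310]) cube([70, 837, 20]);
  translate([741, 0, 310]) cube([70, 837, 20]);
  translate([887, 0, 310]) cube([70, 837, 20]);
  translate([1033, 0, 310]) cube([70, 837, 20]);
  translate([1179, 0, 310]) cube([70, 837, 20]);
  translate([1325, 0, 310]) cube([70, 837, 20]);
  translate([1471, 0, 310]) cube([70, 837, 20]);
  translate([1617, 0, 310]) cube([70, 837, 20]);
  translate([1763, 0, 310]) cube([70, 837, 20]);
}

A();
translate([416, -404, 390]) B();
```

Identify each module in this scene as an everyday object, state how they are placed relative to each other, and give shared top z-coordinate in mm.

Both tops at z = 790 mm.

A is a picture frame. B is a bed frame. The bed frame is beside the picture frame with their tops flush at z = 790. The shared top z-coordinate is 790 mm.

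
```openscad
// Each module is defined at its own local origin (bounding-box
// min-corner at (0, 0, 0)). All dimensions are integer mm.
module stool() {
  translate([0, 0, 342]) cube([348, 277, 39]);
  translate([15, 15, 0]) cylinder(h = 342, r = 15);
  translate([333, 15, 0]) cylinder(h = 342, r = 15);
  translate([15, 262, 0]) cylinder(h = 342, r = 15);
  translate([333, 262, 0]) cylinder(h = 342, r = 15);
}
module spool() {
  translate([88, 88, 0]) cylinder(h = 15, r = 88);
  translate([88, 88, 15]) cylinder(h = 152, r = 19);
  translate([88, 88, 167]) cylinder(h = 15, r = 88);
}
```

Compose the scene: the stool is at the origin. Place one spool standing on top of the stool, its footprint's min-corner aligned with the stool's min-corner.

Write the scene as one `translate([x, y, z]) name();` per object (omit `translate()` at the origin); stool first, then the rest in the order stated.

stool();
translate([0, 0, 381]) spool();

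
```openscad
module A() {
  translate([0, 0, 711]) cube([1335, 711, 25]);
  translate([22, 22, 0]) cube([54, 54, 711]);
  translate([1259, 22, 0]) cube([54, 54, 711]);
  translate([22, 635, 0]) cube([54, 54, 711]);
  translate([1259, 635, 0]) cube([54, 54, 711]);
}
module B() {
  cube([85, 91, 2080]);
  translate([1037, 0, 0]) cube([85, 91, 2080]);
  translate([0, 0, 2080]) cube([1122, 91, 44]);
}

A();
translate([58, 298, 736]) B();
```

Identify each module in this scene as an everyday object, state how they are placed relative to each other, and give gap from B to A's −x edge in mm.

The door frame's min-x is at 58; the table's min-x is 0; gap = 58 mm.

A is a table. B is a door frame. The door frame is on top of the table. The gap from the door frame to the table's −x edge is 58 mm.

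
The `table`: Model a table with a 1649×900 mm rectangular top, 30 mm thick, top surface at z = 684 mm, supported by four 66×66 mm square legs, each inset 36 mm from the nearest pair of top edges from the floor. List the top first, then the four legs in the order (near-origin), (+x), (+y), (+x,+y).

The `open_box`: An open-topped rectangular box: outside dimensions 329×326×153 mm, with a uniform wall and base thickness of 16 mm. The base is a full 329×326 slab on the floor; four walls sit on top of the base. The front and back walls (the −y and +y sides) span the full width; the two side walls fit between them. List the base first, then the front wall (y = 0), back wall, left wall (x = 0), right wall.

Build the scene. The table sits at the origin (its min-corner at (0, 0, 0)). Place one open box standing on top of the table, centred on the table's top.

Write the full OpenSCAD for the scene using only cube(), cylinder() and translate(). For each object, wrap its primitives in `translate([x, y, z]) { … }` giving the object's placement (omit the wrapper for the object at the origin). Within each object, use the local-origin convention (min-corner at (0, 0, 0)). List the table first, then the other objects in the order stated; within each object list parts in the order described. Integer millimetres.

translate([0, 0, 654]) cube([1649, 900, 30]);
translate([36, 36, 0]) cube([66, 66, 654]);
translate([1547, 36, 0]) cube([66, 66, 654]);
translate([36, 798, 0]) cube([66, 66, 654]);
translate([1547, 798, 0]) cube([66, 66, 654]);
translate([660, 287, 684]) {
  cube([329, 326, 16]);
  translate([0, 0, 16]) cube([329, 16, 137]);
  translate([0, 310, 16]) cube([329, 16, 137]);
  translate([0, 16, 16]) cube([16, 294, 137]);
  translate([313, 16, 16]) cube([16, 294, 137]);
}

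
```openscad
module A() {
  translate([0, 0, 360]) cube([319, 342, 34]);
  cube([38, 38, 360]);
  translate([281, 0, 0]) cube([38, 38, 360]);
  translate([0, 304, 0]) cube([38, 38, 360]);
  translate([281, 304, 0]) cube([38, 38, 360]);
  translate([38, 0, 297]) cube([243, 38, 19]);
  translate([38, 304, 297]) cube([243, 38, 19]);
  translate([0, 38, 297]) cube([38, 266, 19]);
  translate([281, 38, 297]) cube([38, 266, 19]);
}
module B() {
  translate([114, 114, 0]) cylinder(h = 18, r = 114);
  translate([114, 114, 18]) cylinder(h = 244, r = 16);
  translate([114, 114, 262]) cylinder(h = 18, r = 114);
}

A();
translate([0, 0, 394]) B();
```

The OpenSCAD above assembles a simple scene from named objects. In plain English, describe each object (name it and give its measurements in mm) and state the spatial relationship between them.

A is a simple wooden stool: a rectangular seat 319 mm (x) by 342 mm (y), 34 mm thick, top face at z = 394 mm, on four square legs, each 38×38 mm in cross-section. The legs rest on z = 0, each flush with a corner of the seat. Four stretchers, 38 mm wide and 19 mm tall, connect adjacent legs with their undersides at z = 297 mm, each running between the inner faces of the legs it joins and aligned with the legs' outer faces on the other axis.

B is a spool: two coaxial disc flanges of radius 114 mm and thickness 18 mm, joined by a core cylinder of radius 16 mm and height 244 mm. The lower flange rests on z = 0 and the three cylinders share a vertical axis.

The spool is on top of the stool.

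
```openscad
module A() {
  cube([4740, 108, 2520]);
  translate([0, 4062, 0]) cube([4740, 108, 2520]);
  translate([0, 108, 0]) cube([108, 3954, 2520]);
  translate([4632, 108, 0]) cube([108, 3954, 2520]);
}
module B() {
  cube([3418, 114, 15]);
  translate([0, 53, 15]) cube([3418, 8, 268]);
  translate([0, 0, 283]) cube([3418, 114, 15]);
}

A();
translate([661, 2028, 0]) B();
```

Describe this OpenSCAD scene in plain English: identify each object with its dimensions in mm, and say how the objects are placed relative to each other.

A is a box-shaped house frame (walls only): outside footprint 4740×4170 mm, wall height 2520 mm, wall thickness 108 mm. The two y-facing walls run the full x-width; the two x-facing walls fit between the inner faces of the y-facing walls.

B is an I-beam lying along x, 3418 mm long. Overall section height 298 mm. Two flanges 114 mm wide (y) and 15 mm thick, one on the floor and one at the top; a web 8 mm thick runs between them, centred on the flange width.

The I-beam sits inside the house frame, centred.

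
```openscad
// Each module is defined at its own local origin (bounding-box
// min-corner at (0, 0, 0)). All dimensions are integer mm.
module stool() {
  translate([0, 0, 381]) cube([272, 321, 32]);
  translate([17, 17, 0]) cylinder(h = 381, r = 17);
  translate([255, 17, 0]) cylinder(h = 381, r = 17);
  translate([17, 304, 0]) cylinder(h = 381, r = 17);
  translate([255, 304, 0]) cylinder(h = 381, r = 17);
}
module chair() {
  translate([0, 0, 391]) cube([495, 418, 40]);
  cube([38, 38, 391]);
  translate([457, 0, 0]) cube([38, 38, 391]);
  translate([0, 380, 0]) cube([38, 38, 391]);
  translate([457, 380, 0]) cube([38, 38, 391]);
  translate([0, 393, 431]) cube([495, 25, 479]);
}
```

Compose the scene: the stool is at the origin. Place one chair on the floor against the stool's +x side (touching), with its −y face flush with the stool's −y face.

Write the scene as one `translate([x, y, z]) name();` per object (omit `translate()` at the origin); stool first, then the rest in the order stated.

stool();
translate([272, 0, 0]) chair();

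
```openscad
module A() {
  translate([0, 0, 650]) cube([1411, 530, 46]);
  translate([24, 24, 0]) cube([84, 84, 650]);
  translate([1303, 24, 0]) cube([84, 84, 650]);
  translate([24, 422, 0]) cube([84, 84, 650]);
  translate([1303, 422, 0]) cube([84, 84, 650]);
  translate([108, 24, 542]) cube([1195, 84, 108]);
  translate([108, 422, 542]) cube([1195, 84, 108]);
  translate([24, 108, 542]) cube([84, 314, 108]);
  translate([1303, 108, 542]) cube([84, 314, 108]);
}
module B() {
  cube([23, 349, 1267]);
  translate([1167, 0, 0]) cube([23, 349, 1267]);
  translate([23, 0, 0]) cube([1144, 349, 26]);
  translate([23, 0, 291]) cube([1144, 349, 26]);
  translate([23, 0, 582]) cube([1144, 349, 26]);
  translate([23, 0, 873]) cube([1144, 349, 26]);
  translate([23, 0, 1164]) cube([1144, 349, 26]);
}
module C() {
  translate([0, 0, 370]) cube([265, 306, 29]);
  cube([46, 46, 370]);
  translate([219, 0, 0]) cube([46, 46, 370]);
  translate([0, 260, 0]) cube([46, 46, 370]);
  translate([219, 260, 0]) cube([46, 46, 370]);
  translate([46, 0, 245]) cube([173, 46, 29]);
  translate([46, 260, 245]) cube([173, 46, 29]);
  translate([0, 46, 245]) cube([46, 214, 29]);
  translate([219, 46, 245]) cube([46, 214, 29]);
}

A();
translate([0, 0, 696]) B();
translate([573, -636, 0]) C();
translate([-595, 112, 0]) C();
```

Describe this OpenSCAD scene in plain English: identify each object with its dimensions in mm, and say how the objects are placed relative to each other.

A is a rectangular dining table. The top is 1411×530×46 mm with its upper surface at z = 696 mm. It stands on four 84×84 mm square legs, each inset 24 mm from the nearest pair of top edges, running from the floor to the underside of the top. Four apron rails, 84 mm thick and 108 mm tall, run between adjacent legs with their top edges flush with the underside of the top and their outer faces flush with the legs' outer faces.

B is an open bookshelf. Two side panels, each 23 mm thick, 349 mm deep and 1267 mm tall, stand 1190 mm apart (outside-to-outside). Between them sit 5 shelves, each 26 mm thick and 349 mm deep, spanning the full gap between the sides. The bottom shelf rests on the floor (its underside at z = 0) and the clear gap between one shelf's top and the next shelf's underside is 265 mm.

C is a four-legged stool. The seat is a 265×306×29 mm slab whose top surface is at z = 399 mm; four square legs, each 46×46 mm in cross-section, run from the floor (z = 0) to the underside of the seat, each flush with a corner of the seat. Four stretchers, 46 mm wide and 29 mm tall, connect adjacent legs with their undersides at z = 245 mm, each running between the inner faces of the legs it joins and aligned with the legs' outer faces on the other axis.

The bookshelf is on top of the table. Two stools sit around the table at the −y, −x sides.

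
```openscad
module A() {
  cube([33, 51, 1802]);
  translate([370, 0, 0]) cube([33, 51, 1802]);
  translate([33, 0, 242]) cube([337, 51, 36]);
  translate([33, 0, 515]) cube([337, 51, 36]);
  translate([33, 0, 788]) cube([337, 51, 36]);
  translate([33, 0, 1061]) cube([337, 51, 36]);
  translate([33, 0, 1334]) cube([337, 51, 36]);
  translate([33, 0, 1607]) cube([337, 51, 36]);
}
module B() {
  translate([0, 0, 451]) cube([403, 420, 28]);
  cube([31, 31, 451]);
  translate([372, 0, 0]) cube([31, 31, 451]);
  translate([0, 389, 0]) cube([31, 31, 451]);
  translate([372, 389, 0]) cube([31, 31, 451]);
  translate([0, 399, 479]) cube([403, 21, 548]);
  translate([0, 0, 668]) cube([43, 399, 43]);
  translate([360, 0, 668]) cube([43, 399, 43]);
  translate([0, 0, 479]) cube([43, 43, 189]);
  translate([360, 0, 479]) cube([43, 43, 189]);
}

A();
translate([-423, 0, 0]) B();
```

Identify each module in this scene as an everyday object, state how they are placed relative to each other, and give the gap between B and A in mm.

A is a ladder. B is a chair. The chair is on the floor beside the ladder on its −x side. The gap between the chair and the ladder is 20 mm.

The chair's nearest face is 20 mm from the ladder's −x face.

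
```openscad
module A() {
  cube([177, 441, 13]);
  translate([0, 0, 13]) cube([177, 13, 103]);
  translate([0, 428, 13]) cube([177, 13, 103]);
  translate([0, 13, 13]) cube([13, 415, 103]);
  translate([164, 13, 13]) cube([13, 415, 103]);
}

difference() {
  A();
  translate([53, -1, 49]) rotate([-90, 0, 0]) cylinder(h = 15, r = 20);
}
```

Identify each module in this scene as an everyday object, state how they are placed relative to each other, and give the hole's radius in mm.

A is an open box. The open box has a circular hole through its front wall. The hole's radius is 20 mm.

The subtracted cylinder has r = 20 mm.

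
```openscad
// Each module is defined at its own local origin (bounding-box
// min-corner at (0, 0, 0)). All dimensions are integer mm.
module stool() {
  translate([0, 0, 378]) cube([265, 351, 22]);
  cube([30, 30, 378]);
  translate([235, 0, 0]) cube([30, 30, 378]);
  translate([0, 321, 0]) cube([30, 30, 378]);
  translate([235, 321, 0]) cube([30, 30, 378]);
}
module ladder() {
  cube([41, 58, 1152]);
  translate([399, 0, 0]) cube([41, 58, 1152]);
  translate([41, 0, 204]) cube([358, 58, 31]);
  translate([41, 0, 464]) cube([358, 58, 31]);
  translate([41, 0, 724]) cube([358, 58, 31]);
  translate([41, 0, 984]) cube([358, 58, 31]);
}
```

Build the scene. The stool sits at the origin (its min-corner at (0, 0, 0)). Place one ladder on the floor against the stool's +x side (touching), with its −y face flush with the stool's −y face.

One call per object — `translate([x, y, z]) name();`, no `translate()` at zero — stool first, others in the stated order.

stool();
translate([265, 0, 0]) ladder();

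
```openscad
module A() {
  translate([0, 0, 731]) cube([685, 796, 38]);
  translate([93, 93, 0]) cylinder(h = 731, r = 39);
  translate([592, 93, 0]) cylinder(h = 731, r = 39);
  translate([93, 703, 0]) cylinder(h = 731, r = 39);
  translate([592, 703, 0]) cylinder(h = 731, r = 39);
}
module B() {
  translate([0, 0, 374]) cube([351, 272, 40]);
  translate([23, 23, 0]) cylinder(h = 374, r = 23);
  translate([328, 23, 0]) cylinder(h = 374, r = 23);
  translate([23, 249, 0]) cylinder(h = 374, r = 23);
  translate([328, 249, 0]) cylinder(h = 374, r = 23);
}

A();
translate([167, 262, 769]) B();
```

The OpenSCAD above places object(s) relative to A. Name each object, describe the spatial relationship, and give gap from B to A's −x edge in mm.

The stool's min-x is at 167; the table's min-x is 0; gap = 167 mm.

A is a table. B is a stool. The stool is on top of the table, centred. The gap from the stool to the table's −x edge is 167 mm.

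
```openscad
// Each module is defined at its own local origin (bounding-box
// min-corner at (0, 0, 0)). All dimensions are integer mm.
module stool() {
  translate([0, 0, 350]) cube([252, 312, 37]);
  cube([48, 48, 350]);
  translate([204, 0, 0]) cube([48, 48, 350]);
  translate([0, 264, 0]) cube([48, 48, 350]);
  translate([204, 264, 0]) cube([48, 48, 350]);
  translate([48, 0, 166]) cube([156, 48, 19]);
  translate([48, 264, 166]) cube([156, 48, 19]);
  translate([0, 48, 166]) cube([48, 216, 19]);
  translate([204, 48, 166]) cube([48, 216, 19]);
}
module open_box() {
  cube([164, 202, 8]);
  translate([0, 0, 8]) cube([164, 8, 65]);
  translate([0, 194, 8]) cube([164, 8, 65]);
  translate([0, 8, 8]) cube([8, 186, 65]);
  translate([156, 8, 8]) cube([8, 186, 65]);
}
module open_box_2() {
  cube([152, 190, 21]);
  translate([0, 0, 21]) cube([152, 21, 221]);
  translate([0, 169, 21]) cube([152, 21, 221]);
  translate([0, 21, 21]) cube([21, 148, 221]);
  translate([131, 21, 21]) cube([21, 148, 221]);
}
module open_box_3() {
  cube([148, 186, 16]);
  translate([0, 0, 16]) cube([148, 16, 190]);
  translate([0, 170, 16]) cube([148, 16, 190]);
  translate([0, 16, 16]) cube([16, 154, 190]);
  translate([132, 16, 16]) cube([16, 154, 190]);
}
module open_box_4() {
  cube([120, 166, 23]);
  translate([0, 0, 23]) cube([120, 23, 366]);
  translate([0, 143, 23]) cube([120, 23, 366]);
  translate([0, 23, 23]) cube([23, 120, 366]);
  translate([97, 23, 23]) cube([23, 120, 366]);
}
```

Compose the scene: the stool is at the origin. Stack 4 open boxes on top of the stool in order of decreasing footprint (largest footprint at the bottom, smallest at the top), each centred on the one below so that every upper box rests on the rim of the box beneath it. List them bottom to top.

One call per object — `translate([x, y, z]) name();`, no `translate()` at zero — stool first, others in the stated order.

stool();
translate([44, 55, 387]) open_box();
translate([50, 61, 460]) open_box_2();
translate([52, 63, 702]) open_box_3();
translate([66, 73, 908]) open_box_4();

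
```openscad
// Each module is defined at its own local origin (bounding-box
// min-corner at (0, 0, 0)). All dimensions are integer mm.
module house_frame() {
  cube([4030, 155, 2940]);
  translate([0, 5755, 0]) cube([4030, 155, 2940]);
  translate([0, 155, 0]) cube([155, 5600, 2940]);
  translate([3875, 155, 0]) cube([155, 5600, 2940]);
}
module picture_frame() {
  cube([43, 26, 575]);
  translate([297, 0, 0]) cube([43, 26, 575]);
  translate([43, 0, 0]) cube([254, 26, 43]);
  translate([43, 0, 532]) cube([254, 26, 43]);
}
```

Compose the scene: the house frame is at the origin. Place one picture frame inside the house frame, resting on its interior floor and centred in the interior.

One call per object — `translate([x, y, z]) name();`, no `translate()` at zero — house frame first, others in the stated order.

house_frame();
translate([1845, 2942, 0]) picture_frame();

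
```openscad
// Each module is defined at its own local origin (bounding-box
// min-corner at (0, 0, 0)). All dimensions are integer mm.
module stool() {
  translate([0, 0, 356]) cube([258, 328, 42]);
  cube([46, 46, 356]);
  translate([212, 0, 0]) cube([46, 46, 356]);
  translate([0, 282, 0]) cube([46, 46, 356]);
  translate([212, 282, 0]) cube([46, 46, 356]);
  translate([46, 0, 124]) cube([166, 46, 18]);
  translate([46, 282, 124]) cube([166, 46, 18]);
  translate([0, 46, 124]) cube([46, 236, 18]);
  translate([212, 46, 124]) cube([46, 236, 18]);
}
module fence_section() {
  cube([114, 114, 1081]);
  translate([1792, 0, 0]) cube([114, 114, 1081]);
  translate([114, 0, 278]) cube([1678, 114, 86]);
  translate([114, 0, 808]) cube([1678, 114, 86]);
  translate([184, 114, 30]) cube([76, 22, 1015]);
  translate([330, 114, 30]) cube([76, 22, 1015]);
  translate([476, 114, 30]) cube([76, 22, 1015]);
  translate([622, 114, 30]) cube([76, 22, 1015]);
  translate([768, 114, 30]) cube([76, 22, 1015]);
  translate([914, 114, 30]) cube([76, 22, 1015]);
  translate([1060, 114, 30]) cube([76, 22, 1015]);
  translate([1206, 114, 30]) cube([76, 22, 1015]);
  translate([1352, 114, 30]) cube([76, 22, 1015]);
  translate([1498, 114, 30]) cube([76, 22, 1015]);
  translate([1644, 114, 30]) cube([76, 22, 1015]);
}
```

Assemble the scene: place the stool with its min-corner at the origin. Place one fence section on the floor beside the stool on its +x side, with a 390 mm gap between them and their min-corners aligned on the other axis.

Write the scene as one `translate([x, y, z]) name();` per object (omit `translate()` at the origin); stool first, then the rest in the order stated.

stool();
translate([648, 0, 0]) fence_section();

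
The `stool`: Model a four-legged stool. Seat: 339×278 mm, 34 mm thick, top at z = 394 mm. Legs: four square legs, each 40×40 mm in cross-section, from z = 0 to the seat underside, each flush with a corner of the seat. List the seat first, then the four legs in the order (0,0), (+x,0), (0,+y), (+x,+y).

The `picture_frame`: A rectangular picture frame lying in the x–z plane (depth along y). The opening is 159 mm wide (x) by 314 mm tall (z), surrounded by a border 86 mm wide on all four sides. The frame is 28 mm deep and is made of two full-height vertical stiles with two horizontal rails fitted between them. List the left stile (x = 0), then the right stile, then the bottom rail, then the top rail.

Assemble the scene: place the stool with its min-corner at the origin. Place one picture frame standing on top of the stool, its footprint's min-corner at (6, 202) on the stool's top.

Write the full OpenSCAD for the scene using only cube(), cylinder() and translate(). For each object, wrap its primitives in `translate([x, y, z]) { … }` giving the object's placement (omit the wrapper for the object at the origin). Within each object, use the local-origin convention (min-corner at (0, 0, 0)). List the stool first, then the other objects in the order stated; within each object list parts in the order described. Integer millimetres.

translate([0, 0, 360]) cube([339, 278, 34]);
cube([40, 40, 360]);
translate([299, 0, 0]) cube([40, 40, 360]);
translate([0, 238, 0]) cube([40, 40, 360]);
translate([299, 238, 0]) cube([40, 40, 360]);
translate([6, 202, 394]) {
  cube([86, 28, 486]);
  translate([245, 0, 0]) cube([86, 28, 486]);
  translate([86, 0, 0]) cube([159, 28, 86]);
  translate([86, 0, 400]) cube([159, 28, 86]);
}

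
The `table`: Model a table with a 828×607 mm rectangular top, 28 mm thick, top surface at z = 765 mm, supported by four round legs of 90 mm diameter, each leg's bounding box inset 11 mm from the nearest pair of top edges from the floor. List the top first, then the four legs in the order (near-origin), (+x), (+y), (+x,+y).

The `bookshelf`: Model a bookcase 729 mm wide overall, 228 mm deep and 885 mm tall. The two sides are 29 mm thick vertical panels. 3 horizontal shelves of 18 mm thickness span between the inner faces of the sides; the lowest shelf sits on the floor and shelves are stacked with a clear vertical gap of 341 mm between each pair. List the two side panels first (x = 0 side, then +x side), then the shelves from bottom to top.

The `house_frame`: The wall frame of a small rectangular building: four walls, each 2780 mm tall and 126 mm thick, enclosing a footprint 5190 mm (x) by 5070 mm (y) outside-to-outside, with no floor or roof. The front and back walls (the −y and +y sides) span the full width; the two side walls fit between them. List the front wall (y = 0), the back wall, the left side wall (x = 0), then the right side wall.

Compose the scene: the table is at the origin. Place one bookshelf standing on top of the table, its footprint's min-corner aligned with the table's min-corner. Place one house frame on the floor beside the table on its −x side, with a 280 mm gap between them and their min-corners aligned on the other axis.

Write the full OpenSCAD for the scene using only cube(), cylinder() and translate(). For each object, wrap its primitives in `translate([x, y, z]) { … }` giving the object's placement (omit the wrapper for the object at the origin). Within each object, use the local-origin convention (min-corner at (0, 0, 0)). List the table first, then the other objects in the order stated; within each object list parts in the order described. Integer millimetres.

translate([0, 0, 737]) cube([828, 607, 28]);
translate([56, 56, 0]) cylinder(h = 737, r = 45);
translate([772, 56, 0]) cylinder(h = 737, r = 45);
translate([56, 551, 0]) cylinder(h = 737, r = 45);
translate([772, 551, 0]) cylinder(h = 737, r = 45);
translate([0, 0, 765]) {
  cube([29, 228, 885]);
  translate([700, 0, 0]) cube([29, 228, 885]);
  translate([29, 0, 0]) cube([671, 228, 18]);
  translate([29, 0, 359]) cube([671, 228, 18]);
  translate([29, 0, 718]) cube([671, 228, 18]);
}
translate([-5470, 0, 0]) {
  cube([5190, 126, 2780]);
  translate([0, 4944, 0]) cube([5190, 126, 2780]);
  translate([0, 126, 0]) cube([126, 4818, 2780]);
  translate([5064, 126, 0]) cube([126, 4818, 2780]);
}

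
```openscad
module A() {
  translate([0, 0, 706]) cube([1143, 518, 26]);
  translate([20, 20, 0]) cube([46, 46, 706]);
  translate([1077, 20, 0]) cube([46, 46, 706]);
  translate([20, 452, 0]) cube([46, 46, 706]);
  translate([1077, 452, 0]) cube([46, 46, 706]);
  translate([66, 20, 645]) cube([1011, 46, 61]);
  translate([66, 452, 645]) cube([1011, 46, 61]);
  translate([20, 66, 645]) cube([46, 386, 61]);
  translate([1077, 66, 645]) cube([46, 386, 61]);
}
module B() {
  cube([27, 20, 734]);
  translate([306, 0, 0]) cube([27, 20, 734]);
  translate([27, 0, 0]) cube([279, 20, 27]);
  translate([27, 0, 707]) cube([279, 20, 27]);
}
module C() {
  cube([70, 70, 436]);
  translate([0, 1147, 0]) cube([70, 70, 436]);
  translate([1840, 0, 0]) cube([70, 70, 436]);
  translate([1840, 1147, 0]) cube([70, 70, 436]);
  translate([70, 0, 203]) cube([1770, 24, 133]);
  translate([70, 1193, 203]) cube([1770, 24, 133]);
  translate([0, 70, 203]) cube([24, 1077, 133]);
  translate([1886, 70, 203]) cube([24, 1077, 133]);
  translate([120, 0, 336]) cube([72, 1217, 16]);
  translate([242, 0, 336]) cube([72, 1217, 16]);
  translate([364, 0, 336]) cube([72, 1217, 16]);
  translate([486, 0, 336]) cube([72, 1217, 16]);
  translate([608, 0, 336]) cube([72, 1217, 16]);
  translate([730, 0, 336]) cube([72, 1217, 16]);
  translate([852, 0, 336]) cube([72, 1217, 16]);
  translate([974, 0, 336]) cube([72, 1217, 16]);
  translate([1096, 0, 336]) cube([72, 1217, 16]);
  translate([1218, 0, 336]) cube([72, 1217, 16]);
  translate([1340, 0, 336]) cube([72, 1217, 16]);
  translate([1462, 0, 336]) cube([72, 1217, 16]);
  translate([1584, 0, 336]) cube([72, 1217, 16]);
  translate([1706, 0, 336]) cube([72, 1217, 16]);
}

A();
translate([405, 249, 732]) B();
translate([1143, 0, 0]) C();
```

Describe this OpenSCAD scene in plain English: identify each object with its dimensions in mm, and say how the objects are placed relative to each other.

A is a table: top 1143 mm (x) × 518 mm (y), 26 mm thick, upper face at z = 732 mm, on four 46×46 mm square legs, each inset 20 mm from the nearest pair of top edges, running from z = 0 to the bottom of the top. Four apron rails, 46 mm thick and 61 mm tall, run between adjacent legs with their top edges flush with the underside of the top and their outer faces flush with the legs' outer faces.

B is a picture frame with a 279×680 mm rectangular opening (x by z) and a uniform 27 mm border on every side. Frame depth is 20 mm along y. It is built from two vertical stiles running the full outside height and two horizontal rails spanning the gap between the stiles.

C is a bed frame 1910 mm long (x) by 1217 mm wide (y). Four 70×70 mm corner posts, 436 mm tall, at the corners of the footprint. Four rails of 24 mm thickness and 133 mm height run between adjacent posts with their undersides at z = 203 mm, their outer faces flush with the outside of the frame (the two x-running rails run between the posts' inner faces; the two y-running rails run between the posts' inner faces). 14 slats, each 72 mm wide (x) and 16 mm thick, lie across the top of the two x-running rails, running the full 1217 mm width of the frame in y; the slats are evenly spaced along x between the inner faces of the end posts with equal gaps (rounded down to the nearest mm) at the −x end and between each pair — any rounding remainder accumulates at the +x end.

The picture frame is on top of the table, centred. The bed frame is against the table's +x side, with their −y faces flush.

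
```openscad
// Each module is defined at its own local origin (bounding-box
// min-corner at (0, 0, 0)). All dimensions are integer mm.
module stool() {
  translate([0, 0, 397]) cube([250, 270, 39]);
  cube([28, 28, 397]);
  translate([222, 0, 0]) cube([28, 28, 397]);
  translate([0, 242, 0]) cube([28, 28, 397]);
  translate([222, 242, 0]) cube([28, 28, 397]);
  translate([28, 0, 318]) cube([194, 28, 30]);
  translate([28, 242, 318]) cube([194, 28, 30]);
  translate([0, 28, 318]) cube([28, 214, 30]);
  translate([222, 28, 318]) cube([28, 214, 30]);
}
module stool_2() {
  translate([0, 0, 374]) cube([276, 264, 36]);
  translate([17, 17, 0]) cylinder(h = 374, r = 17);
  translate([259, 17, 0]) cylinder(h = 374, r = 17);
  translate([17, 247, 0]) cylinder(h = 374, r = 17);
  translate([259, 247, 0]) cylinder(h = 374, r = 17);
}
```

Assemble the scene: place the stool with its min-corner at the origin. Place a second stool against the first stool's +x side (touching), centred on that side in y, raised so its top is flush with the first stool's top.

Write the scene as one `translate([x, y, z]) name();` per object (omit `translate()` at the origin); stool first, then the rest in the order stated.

stool();
translate([250, 3, 26]) stool_2();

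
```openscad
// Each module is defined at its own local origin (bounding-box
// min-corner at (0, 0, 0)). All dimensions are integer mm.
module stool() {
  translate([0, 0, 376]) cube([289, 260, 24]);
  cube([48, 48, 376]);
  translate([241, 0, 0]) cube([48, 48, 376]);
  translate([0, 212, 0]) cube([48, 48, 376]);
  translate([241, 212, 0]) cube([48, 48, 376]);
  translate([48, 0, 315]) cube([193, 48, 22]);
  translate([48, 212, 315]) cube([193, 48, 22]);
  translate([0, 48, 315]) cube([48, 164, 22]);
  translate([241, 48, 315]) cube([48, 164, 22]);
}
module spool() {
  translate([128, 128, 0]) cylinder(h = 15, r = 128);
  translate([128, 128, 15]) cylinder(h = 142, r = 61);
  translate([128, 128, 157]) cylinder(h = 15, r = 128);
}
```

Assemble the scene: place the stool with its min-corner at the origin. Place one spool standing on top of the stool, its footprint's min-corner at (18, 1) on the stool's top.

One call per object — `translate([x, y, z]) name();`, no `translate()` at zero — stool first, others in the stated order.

stool();
translate([18, 1, 400]) spool();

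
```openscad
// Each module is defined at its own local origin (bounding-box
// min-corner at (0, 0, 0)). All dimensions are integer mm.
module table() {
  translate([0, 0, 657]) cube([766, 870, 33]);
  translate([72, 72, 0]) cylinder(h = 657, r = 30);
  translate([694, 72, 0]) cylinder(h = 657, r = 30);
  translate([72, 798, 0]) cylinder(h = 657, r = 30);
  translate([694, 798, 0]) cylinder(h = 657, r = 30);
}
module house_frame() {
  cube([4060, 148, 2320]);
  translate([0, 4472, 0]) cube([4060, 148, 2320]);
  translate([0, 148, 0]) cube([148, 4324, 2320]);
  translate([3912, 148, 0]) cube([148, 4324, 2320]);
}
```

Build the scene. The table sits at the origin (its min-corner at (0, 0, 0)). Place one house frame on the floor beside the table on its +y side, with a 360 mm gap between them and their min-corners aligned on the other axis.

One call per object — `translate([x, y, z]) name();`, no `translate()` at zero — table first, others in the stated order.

table();
translate([0, 1230, 0]) house_frame();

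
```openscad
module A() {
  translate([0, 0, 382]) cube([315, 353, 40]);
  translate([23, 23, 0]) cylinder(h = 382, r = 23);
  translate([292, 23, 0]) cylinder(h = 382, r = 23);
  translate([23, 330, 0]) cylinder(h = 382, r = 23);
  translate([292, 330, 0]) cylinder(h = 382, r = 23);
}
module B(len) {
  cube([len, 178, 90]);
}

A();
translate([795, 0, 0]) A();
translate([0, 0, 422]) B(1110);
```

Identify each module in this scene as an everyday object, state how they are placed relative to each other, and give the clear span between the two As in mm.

Second stool starts at x = 795; first ends at x = 315; clear span = 795 − 315 = 480 mm.

A is a stool. B is a beam. A beam spans the tops of two stools. The clear span between the two stools is 480 mm.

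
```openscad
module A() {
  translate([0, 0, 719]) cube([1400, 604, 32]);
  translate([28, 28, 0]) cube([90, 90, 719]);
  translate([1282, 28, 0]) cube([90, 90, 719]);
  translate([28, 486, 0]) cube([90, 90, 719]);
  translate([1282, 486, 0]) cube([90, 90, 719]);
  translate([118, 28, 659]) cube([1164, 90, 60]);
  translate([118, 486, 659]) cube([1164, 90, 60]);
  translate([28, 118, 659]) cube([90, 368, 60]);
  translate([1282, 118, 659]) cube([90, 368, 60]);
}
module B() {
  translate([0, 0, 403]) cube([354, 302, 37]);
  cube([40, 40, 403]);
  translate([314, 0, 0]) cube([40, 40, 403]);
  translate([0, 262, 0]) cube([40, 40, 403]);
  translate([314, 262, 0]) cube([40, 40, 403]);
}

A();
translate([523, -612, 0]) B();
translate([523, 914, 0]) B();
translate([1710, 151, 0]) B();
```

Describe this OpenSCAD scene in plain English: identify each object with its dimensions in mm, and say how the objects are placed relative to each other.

A is a table with a 1400×604 mm rectangular top, 32 mm thick, top surface at z = 751 mm, supported by four 90×90 mm square legs, each inset 28 mm from the nearest pair of top edges, running from the floor. Four apron rails, 90 mm thick and 60 mm tall, run between adjacent legs with their top edges flush with the underside of the top and their outer faces flush with the legs' outer faces.

B is a four-legged stool. The seat is 354×302 mm, 37 mm thick, top at z = 440 mm. It stands on four square legs, each 40×40 mm in cross-section, from z = 0 to the seat underside, each flush with a corner of the seat.

Three stools sit around the table at the −y, +y, +x sides.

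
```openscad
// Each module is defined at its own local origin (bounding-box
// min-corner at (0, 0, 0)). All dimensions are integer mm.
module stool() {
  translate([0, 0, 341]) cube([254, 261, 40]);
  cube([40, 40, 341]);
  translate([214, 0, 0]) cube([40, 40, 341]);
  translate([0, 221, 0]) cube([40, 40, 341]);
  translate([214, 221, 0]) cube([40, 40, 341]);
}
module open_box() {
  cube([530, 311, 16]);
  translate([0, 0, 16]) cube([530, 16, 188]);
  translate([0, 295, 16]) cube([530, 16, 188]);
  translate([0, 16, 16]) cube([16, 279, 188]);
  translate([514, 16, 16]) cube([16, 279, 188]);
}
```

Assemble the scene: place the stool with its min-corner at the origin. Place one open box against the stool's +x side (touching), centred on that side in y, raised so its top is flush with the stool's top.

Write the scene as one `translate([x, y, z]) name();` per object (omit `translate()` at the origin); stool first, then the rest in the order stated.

stool();
translate([254, -25, 177]) open_box();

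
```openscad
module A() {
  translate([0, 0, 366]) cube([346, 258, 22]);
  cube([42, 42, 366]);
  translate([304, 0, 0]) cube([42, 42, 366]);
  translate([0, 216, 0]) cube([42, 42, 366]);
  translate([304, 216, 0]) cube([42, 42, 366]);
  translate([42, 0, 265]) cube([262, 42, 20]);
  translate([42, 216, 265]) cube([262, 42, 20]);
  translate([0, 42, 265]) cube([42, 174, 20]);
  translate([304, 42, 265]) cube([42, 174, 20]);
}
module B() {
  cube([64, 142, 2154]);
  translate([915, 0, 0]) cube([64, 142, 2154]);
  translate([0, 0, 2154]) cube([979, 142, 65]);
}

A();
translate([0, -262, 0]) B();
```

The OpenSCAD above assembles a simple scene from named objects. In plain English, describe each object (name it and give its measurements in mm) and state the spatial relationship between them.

A is a four-legged stool. The seat is 346×258 mm, 22 mm thick, top at z = 388 mm. It stands on four square legs, each 42×42 mm in cross-section, from z = 0 to the seat underside, each flush with a corner of the seat. Four stretchers, 42 mm wide and 20 mm tall, connect adjacent legs with their undersides at z = 265 mm, each running between the inner faces of the legs it joins and aligned with the legs' outer faces on the other axis.

B is a door frame. The clear opening is 851 mm wide and 2154 mm high. Two 64 mm wide jambs, 142 mm deep, stand either side of the opening from the floor to the top of the opening. A 65 mm thick head sits across the top of both jambs, spanning the full outside width of the frame.

The door frame is on the floor beside the stool on its −y side.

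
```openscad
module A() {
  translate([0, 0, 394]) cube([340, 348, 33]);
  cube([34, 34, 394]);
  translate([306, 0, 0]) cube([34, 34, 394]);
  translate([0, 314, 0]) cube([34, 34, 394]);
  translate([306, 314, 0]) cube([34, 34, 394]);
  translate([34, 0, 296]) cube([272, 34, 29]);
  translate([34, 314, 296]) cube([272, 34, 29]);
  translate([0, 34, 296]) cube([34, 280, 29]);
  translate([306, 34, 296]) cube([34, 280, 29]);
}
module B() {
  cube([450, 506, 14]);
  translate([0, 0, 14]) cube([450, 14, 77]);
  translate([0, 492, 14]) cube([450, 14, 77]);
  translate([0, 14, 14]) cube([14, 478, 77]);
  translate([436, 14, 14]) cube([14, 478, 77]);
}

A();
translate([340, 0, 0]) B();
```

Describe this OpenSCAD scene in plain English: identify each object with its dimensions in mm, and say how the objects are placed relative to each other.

A is a simple wooden stool: a rectangular seat 340 mm (x) by 348 mm (y), 33 mm thick, top face at z = 427 mm, on four square legs, each 34×34 mm in cross-section. The legs rest on z = 0, each flush with a corner of the seat. Four stretchers, 34 mm wide and 29 mm tall, connect adjacent legs with their undersides at z = 296 mm, each running between the inner faces of the legs it joins and aligned with the legs' outer faces on the other axis.

B is an open storage box with external size 450×506×91 mm and wall thickness 14 mm (the base is also 14 mm thick). The base covers the whole footprint; the four walls stand on the base, with the y-facing walls full-width and the x-facing walls fitting between their inner faces.

The open box is against the stool's +x side, with their −y faces flush.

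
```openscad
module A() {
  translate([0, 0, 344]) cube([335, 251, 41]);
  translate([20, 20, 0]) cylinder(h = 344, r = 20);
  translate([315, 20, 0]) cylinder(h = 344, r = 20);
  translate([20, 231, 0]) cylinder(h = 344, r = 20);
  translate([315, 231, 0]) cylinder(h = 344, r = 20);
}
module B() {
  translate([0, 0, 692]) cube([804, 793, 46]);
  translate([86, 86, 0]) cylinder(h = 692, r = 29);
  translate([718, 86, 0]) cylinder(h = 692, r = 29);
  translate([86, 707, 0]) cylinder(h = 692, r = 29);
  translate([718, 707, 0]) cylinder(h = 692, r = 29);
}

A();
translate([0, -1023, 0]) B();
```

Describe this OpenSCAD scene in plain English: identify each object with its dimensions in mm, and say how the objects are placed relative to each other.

A is a simple wooden stool: a rectangular seat 335 mm (x) by 251 mm (y), 41 mm thick, top face at z = 385 mm, on four round legs, each 40 mm in diameter. The legs rest on z = 0, each leg's axis is inset half a diameter from the nearest pair of seat edges (so the leg's bounding box is flush with the corner).

B is a table with a 804×793 mm rectangular top, 46 mm thick, top surface at z = 738 mm, supported by four round legs of 58 mm diameter, each leg's bounding box inset 57 mm from the nearest pair of top edges, running from the floor.

The table is on the floor beside the stool on its −y side.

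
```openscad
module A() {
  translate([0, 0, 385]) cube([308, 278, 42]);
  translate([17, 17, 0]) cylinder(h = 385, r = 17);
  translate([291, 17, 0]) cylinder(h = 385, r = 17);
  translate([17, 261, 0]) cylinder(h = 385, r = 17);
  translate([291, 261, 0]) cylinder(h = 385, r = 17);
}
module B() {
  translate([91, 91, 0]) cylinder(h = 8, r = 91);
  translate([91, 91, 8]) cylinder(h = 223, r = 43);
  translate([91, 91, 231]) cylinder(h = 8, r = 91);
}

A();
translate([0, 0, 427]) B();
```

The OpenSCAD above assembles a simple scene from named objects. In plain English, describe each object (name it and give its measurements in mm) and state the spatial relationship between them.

A is a four-legged stool. The seat is 308×278 mm, 42 mm thick, top at z = 427 mm. It stands on four round legs, each 34 mm in diameter, from z = 0 to the seat underside, each leg's axis is inset half a diameter from the nearest pair of seat edges (so the leg's bounding box is flush with the corner).

B is a spool: two coaxial disc flanges of radius 91 mm and thickness 8 mm, joined by a core cylinder of radius 43 mm and height 223 mm. The lower flange rests on z = 0 and the three cylinders share a vertical axis.

The spool is on top of the stool.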